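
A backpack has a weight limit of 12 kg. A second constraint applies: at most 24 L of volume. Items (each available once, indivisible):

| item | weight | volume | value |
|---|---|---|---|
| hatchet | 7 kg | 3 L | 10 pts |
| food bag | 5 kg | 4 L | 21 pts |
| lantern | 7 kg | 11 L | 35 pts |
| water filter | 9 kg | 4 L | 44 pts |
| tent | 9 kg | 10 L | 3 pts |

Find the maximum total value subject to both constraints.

Feasible sets respecting both limits:
- food bag+lantern: weight 12, volume 15, value 56
- water filter: weight 9, volume 4, value 44
- lantern: weight 7, volume 11, value 35
Best: 56 pts.

56 pts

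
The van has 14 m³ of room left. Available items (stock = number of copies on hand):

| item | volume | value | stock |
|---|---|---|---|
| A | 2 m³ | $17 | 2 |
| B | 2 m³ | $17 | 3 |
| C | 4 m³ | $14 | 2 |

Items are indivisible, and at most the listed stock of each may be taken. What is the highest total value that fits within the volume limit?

Top feasible selections:
- 2×A + 3×B + 1×C: volume 14, value 99
- 2×A + 3×B: volume 10, value 85
- 1×A + 3×B + 1×C: volume 12, value 82
Best: $99.

$99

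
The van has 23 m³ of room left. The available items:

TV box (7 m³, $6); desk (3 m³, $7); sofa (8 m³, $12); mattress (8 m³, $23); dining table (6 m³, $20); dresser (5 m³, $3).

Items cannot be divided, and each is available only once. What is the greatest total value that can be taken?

$55

Check high-value combinations within 23 m³:
- sofa+mattress+dining table: volume 8+8+6=22, value 12+23+20=55
- desk+mattress+dining table+dresser: volume 3+8+6+5=22, value 7+23+20+3=53
- desk+mattress+dining table: volume 3+8+6=17, value 7+23+20=50
- TV box+mattress+dining table: volume 7+8+6=21, value 6+23+20=49
Best: $55.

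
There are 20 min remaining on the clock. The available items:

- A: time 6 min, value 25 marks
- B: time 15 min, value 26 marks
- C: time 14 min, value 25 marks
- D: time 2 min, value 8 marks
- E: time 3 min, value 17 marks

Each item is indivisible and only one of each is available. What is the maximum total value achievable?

This is a 0/1 knapsack; check combinations near the capacity.
- B+D+E: time 15+2+3=20, value 26+8+17=51
- A+D+E: time 6+2+3=11, value 25+8+17=50
- C+D+E: time 14+2+3=19, value 25+8+17=50
Best: 51 marks.

51 marks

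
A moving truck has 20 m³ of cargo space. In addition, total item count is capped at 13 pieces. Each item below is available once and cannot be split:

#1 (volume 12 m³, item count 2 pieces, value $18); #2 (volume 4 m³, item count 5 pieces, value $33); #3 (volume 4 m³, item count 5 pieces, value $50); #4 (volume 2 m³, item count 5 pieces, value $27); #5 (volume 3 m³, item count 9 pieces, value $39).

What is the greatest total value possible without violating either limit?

Feasible sets respecting both limits:
- #1+#2+#3: volume 20, item count 12, value 101
- #1+#3+#4: volume 18, item count 12, value 95
- #2+#3: volume 8, item count 10, value 83
- #1+#2+#4: volume 18, item count 12, value 78
Best: $101.

$101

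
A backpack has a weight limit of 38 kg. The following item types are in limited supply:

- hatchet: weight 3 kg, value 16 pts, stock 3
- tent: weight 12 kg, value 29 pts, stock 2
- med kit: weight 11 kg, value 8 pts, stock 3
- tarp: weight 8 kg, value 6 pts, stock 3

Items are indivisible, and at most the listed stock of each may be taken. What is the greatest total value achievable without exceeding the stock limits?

106 pts

Top feasible selections:
- 3×hatchet + 2×tent: weight 33, value 106
- 2×hatchet + 2×tent + 1×tarp: weight 38, value 96
- 2×hatchet + 2×tent: weight 30, value 90
Best: 106 pts.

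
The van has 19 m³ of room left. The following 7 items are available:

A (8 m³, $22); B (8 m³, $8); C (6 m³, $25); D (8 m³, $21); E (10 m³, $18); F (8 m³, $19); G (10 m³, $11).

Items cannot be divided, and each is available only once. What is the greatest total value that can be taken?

Check high-value combinations within 19 m³:
- A+C: volume 8+6=14, value 22+25=47
- C+D: volume 6+8=14, value 25+21=46
- C+F: volume 6+8=14, value 25+19=44
- A+D: volume 8+8=16, value 22+21=43
Best: $47.

$47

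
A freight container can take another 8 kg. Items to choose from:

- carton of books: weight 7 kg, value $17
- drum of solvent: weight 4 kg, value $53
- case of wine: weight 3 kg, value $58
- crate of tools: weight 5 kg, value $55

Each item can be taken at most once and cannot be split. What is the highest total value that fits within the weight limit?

Check high-value combinations within 8 kg:
- case of wine+crate of tools: weight 3+5=8, value 58+55=113
- drum of solvent+case of wine: weight 4+3=7, value 53+58=111
- case of wine: weight 3, value 58
- crate of tools: weight 5, value 55
Best: $113.

$113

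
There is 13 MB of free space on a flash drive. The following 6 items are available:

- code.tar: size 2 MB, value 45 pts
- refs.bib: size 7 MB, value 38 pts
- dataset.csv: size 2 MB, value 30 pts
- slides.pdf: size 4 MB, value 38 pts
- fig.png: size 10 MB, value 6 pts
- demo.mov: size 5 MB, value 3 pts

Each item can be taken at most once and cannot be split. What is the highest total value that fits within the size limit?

121 pts

Check high-value combinations within 13 MB:
- code.tar+refs.bib+slides.pdf: size 2+7+4=13, value 45+38+38=121
- code.tar+dataset.csv+slides.pdf+demo.mov: size 2+2+4+5=13, value 45+30+38+3=116
- code.tar+dataset.csv+slides.pdf: size 2+2+4=8, value 45+30+38=113
- code.tar+refs.bib+dataset.csv: size 2+7+2=11, value 45+38+30=113
- refs.bib+dataset.csv+slides.pdf: size 7+2+4=13, value 38+30+38=106
Best: 121 pts.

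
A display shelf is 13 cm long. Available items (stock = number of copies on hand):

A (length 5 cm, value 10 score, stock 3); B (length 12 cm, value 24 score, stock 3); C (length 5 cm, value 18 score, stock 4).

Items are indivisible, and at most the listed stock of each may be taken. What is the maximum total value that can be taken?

Top feasible selections:
- 2×C: length 10, value 36
- 1×A + 1×C: length 10, value 28
- 1×B: length 12, value 24
- 2×A: length 10, value 20
Best: 36 score.

36 score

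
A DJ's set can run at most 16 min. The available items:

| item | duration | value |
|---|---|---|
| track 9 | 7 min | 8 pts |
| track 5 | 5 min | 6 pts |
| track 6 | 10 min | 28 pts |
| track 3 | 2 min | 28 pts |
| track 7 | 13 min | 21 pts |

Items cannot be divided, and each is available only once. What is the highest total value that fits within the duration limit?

56 pts

Check high-value combinations within 16 min:
- track 6+track 3: duration 10+2=12, value 28+28=56
- track 3+track 7: duration 2+13=15, value 28+21=49
- track 9+track 5+track 3: duration 7+5+2=14, value 8+6+28=42
- track 9+track 3: duration 7+2=9, value 8+28=36
Best: 56 pts.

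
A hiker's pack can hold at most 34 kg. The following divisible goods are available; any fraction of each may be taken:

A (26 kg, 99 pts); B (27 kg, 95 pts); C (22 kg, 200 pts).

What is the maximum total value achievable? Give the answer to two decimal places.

245.69

Take in order of value per unit:
- C (200/22 per unit): all 22 → value 200, running total 200.00
- A (99/26 per unit): 12 of 26 → value 12×99/26 = 45.6923, running total 245.69
Total 245.69.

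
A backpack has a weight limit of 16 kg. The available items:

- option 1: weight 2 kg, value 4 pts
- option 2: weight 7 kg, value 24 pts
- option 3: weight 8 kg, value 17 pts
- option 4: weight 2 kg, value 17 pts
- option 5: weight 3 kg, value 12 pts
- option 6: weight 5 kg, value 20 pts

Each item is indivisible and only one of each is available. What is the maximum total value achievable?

This is a 0/1 knapsack; check combinations near the capacity.
- option 1+option 2+option 4+option 6: weight 2+7+2+5=16, value 4+24+17+20=65
- option 2+option 4+option 6: weight 7+2+5=14, value 24+17+20=61
- option 1+option 2+option 4+option 5: weight 2+7+2+3=14, value 4+24+17+12=57
Best: 65 pts.

65 pts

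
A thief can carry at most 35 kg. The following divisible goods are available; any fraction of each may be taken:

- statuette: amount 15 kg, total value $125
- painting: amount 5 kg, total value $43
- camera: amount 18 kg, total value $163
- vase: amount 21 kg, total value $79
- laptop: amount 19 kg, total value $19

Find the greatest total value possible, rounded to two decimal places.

Take in order of value per unit:
- camera (163/18 per unit): all 18 → value 163, running total 163.00
- painting (43/5 per unit): all 5 → value 43, running total 206.00
- statuette (125/15 per unit): 12 of 15 → value 12×125/15 = 100.0000, running total 306.00
Total 306.00.

306.00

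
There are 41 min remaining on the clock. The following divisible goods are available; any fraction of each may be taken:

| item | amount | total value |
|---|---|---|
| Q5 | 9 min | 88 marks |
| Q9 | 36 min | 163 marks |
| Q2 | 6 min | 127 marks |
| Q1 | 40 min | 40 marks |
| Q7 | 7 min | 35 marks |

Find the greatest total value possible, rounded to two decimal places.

Take in order of value per unit:
- Q2 (127/6 per unit): all 6 → value 127, running total 127.00
- Q5 (88/9 per unit): all 9 → value 88, running total 215.00
- Q7 (35/7 per unit): all 7 → value 35, running total 250.00
- Q9 (163/36 per unit): 19 of 36 → value 19×163/36 = 86.0278, running total 336.03
Total 336.03.

336.03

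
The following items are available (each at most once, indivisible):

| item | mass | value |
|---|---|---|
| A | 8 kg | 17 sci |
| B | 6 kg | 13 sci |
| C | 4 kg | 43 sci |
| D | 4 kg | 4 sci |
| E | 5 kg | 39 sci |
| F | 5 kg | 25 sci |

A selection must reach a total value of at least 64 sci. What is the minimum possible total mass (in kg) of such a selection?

9

Subsets with value ≥ 64, sorted by total mass:
- C+E: mass 9, value 82
- C+F: mass 9, value 68
- E+F: mass 10, value 64
- C+D+E: mass 13, value 86
Minimum mass: 9 kg.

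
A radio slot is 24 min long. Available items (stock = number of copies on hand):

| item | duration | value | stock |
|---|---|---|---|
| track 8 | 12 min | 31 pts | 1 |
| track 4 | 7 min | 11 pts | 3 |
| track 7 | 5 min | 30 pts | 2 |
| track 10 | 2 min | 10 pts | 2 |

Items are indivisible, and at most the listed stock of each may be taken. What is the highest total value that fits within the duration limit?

Top feasible selections:
- 1×track 8 + 2×track 7 + 1×track 10: duration 24, value 101
- 1×track 4 + 2×track 7 + 2×track 10: duration 21, value 91
- 1×track 8 + 2×track 7: duration 22, value 91
- 2×track 4 + 2×track 7: duration 24, value 82
Best: 101 pts.

101 pts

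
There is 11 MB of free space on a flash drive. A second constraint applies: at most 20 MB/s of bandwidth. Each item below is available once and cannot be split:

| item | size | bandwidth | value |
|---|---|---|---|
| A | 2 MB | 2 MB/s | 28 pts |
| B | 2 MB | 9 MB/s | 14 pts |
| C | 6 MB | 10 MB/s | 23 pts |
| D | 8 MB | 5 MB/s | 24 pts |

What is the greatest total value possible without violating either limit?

52 pts

Feasible sets respecting both limits:
- A+D: size 10, bandwidth 7, value 52
- A+C: size 8, bandwidth 12, value 51
- A+B: size 4, bandwidth 11, value 42
- B+D: size 10, bandwidth 14, value 38
Best: 52 pts.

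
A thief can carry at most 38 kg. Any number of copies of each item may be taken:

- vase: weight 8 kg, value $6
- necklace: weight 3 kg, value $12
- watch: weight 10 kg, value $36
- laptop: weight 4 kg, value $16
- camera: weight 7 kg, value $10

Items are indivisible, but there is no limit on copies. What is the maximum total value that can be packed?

$152

Best value-per-unit is necklace at 12/3; filling with it alone gives 12×12 = 144.
Optimal mix: 10×necklace + 2×laptop → weight 38, value 152.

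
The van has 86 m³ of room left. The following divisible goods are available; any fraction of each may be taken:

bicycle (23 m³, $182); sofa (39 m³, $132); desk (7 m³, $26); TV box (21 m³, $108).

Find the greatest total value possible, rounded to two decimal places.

434.46

Take in order of value per unit:
- bicycle (182/23 per unit): all 23 → value 182, running total 182.00
- TV box (108/21 per unit): all 21 → value 108, running total 290.00
- desk (26/7 per unit): all 7 → value 26, running total 316.00
- sofa (132/39 per unit): 35 of 39 → value 35×132/39 = 118.4615, running total 434.46
Total 434.46.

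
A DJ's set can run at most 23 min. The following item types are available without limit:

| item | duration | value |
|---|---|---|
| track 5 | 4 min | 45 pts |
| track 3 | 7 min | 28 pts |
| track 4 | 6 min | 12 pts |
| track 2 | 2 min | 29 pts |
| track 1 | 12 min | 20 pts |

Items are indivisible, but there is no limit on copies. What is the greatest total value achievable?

319 pts

Best value-per-unit is track 2 at 29/2, and filling with it alone uses duration 11×2=22. No mix of the others beats 11×29 = 319.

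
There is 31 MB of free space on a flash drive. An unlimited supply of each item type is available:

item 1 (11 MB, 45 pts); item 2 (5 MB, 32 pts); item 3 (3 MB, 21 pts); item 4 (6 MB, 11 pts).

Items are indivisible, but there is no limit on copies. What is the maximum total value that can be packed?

Best value-per-unit is item 3 at 21/3; filling with it alone gives 10×21 = 210.
Optimal mix: 2×item 2 + 7×item 3 → size 31, value 211.

211 pts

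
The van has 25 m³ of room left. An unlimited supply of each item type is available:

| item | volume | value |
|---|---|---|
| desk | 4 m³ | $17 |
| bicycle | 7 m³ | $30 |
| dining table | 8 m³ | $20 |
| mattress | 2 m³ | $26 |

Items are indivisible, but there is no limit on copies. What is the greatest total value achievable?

$312

Best value-per-unit is mattress at 26/2, and filling with it alone uses volume 12×2=24. No mix of the others beats 12×26 = 312.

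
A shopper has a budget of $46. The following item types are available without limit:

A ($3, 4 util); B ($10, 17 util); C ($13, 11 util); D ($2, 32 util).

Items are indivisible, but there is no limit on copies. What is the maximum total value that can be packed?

Best value-per-unit is D at 32/2, and filling with it alone uses cost 23×2=46. No mix of the others beats 23×32 = 736.

736 util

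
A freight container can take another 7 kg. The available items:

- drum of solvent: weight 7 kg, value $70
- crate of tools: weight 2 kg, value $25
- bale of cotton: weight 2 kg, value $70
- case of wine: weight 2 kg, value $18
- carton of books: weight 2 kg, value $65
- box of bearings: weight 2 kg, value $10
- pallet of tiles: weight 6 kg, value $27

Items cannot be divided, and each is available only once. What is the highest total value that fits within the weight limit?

$160

Check high-value combinations within 7 kg:
- crate of tools+bale of cotton+carton of books: weight 2+2+2=6, value 25+70+65=160
- bale of cotton+case of wine+carton of books: weight 2+2+2=6, value 70+18+65=153
- bale of cotton+carton of books+box of bearings: weight 2+2+2=6, value 70+65+10=145
Best: $160.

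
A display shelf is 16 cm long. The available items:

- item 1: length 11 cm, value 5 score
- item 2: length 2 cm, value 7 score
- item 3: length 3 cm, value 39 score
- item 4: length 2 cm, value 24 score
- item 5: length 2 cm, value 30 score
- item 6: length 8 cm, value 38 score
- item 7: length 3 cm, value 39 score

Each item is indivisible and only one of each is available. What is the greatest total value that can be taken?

146 score

This is a 0/1 knapsack; check combinations near the capacity.
- item 3+item 5+item 6+item 7: length 3+2+8+3=16, value 39+30+38+39=146
- item 3+item 4+item 6+item 7: length 3+2+8+3=16, value 39+24+38+39=140
- item 2+item 3+item 4+item 5+item 7: length 2+3+2+2+3=12, value 7+39+24+30+39=139
Best: 146 score.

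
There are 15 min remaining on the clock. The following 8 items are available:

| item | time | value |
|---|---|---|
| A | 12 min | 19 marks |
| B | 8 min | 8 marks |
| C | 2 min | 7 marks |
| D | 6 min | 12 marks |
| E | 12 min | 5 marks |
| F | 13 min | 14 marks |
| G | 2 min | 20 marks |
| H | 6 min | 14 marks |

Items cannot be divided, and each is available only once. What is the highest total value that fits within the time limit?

Check high-value combinations within 15 min:
- D+G+H: time 6+2+6=14, value 12+20+14=46
- C+G+H: time 2+2+6=10, value 7+20+14=41
- C+D+G: time 2+6+2=10, value 7+12+20=39
Best: 46 marks.

46 marks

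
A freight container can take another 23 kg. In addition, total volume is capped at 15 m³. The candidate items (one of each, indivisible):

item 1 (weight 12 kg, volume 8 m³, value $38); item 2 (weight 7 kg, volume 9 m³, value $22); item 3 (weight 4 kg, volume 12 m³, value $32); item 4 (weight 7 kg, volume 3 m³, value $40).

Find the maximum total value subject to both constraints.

$78

Feasible sets respecting both limits:
- item 1+item 4: weight 19, volume 11, value 78
- item 3+item 4: weight 11, volume 15, value 72
- item 2+item 4: weight 14, volume 12, value 62
Best: $78.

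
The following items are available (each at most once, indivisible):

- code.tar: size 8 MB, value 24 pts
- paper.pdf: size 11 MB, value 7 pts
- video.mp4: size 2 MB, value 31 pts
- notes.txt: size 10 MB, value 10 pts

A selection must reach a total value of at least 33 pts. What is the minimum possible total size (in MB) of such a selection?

10

Subsets with value ≥ 33, sorted by total size:
- code.tar+video.mp4: size 10, value 55
- video.mp4+notes.txt: size 12, value 41
Minimum size: 10 MB.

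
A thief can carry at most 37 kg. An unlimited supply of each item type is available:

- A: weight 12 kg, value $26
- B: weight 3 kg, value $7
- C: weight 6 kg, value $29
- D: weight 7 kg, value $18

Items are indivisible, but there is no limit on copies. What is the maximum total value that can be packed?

$174

Best value-per-unit is C at 29/6, and filling with it alone uses weight 6×6=36. No mix of the others beats 6×29 = 174.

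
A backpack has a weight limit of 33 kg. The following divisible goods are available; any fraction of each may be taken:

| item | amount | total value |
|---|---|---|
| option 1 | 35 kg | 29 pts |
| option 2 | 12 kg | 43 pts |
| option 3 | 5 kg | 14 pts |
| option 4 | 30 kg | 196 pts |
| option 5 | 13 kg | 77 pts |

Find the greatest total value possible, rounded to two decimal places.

213.77

Take in order of value per unit:
- option 4 (196/30 per unit): all 30 → value 196, running total 196.00
- option 5 (77/13 per unit): 3 of 13 → value 3×77/13 = 17.7692, running total 213.77
Total 213.77.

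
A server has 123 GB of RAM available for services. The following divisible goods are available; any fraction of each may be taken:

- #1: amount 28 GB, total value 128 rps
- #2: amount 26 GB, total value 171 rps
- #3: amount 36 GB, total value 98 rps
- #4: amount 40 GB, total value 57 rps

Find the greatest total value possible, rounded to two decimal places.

Take in order of value per unit:
- #2 (171/26 per unit): all 26 → value 171, running total 171.00
- #1 (128/28 per unit): all 28 → value 128, running total 299.00
- #3 (98/36 per unit): all 36 → value 98, running total 397.00
- #4 (57/40 per unit): 33 of 40 → value 33×57/40 = 47.0250, running total 444.03
Total 444.03.

444.03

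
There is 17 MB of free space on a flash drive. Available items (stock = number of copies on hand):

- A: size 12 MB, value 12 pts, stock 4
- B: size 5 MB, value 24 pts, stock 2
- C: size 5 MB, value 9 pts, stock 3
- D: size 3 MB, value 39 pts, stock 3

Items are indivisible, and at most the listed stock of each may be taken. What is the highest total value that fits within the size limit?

141 pts

Top feasible selections:
- 1×B + 3×D: size 14, value 141
- 1×C + 3×D: size 14, value 126
- 2×B + 2×D: size 16, value 126
- 3×D: size 9, value 117
Best: 141 pts.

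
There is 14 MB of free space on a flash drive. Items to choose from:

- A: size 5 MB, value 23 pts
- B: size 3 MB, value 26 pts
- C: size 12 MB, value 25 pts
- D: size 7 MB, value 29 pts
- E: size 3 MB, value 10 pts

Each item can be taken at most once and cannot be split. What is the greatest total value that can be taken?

65 pts

This is a 0/1 knapsack; check combinations near the capacity.
- B+D+E: size 3+7+3=13, value 26+29+10=65
- A+B+E: size 5+3+3=11, value 23+26+10=59
- B+D: size 3+7=10, value 26+29=55
- A+D: size 5+7=12, value 23+29=52
Best: 65 pts.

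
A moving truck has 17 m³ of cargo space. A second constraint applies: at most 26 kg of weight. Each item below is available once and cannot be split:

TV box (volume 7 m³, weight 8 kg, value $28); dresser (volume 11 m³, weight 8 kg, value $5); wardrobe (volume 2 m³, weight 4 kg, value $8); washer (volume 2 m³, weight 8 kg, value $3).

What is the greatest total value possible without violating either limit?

Feasible sets respecting both limits:
- TV box+wardrobe+washer: volume 11, weight 20, value 39
- TV box+wardrobe: volume 9, weight 12, value 36
- TV box+washer: volume 9, weight 16, value 31
Best: $39.

$39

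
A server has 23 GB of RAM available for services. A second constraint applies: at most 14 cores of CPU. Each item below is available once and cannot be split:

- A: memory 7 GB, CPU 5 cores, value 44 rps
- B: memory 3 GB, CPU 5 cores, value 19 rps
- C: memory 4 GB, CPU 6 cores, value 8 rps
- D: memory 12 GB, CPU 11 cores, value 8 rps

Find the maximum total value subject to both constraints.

63 rps

Feasible sets respecting both limits:
- A+B: memory 10, CPU 10, value 63
- A+C: memory 11, CPU 11, value 52
- A: memory 7, CPU 5, value 44
Best: 63 rps.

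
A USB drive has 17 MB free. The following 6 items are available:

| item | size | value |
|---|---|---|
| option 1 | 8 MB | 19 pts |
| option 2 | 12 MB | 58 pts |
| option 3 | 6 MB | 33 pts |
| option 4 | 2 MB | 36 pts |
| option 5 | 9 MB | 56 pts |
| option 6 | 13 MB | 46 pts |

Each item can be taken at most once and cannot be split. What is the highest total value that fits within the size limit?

This is a 0/1 knapsack; check combinations near the capacity.
- option 3+option 4+option 5: size 6+2+9=17, value 33+36+56=125
- option 2+option 4: size 12+2=14, value 58+36=94
- option 4+option 5: size 2+9=11, value 36+56=92
- option 3+option 5: size 6+9=15, value 33+56=89
- option 1+option 3+option 4: size 8+6+2=16, value 19+33+36=88
Best: 125 pts.

125 pts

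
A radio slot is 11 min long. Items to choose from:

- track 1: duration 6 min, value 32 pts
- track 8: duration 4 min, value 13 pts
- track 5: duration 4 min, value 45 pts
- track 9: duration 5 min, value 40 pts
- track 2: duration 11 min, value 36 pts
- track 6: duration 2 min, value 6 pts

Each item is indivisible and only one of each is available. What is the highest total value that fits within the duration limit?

Check high-value combinations within 11 min:
- track 5+track 9+track 6: duration 4+5+2=11, value 45+40+6=91
- track 5+track 9: duration 4+5=9, value 45+40=85
- track 1+track 5: duration 6+4=10, value 32+45=77
- track 1+track 9: duration 6+5=11, value 32+40=72
Best: 91 pts.

91 pts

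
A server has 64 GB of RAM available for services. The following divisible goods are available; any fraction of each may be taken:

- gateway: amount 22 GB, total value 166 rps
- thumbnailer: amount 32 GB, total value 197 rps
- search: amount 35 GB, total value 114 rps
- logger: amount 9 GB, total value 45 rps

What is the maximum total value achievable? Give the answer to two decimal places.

Take in order of value per unit:
- gateway (166/22 per unit): all 22 → value 166, running total 166.00
- thumbnailer (197/32 per unit): all 32 → value 197, running total 363.00
- logger (45/9 per unit): all 9 → value 45, running total 408.00
- search (114/35 per unit): 1 of 35 → value 1×114/35 = 3.2571, running total 411.26
Total 411.26.

411.26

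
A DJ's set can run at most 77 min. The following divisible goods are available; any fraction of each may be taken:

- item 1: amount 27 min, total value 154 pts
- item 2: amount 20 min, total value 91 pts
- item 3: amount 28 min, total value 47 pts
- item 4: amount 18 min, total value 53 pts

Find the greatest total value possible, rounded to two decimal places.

Take in order of value per unit:
- item 1 (154/27 per unit): all 27 → value 154, running total 154.00
- item 2 (91/20 per unit): all 20 → value 91, running total 245.00
- item 4 (53/18 per unit): all 18 → value 53, running total 298.00
- item 3 (47/28 per unit): 12 of 28 → value 12×47/28 = 20.1429, running total 318.14
Total 318.14.

318.14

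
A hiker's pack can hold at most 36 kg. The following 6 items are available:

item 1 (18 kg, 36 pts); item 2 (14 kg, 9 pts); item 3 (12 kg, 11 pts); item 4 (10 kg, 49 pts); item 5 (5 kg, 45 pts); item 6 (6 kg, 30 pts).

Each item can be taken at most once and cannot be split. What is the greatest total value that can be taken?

Check high-value combinations within 36 kg:
- item 3+item 4+item 5+item 6: weight 12+10+5+6=33, value 11+49+45+30=135
- item 2+item 4+item 5+item 6: weight 14+10+5+6=35, value 9+49+45+30=133
- item 1+item 4+item 5: weight 18+10+5=33, value 36+49+45=130
- item 4+item 5+item 6: weight 10+5+6=21, value 49+45+30=124
Best: 135 pts.

135 pts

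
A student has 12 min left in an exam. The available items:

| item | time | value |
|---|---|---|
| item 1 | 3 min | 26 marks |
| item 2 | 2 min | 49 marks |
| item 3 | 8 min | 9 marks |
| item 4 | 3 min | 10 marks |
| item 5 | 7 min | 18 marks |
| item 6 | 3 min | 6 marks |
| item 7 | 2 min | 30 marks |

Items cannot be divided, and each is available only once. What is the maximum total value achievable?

Check high-value combinations within 12 min:
- item 1+item 2+item 4+item 7: time 3+2+3+2=10, value 26+49+10+30=115
- item 1+item 2+item 6+item 7: time 3+2+3+2=10, value 26+49+6+30=111
- item 1+item 2+item 7: time 3+2+2=7, value 26+49+30=105
- item 2+item 5+item 7: time 2+7+2=11, value 49+18+30=97
Best: 115 marks.

115 marks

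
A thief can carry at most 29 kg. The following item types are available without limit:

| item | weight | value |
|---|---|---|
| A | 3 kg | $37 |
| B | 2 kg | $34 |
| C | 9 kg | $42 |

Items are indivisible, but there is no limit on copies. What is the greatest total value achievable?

Best value-per-unit is B at 34/2; filling with it alone gives 14×34 = 476.
Optimal mix: 1×A + 13×B → weight 29, value 479.

$479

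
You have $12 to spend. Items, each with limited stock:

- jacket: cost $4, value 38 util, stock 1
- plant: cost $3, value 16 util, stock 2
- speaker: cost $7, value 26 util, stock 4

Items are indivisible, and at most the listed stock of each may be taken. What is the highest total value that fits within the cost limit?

70 util

Top feasible selections:
- 1×jacket + 2×plant: cost 10, value 70
- 1×jacket + 1×speaker: cost 11, value 64
- 1×jacket + 1×plant: cost 7, value 54
Best: 70 util.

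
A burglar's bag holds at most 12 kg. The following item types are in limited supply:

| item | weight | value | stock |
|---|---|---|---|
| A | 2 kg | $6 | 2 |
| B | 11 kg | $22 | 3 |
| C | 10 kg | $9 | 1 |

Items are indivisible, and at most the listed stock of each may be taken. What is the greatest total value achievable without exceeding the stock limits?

$22

Best selections within weight 12 and stock limits:
- 1×B: weight 11, value 22
- 1×A + 1×C: weight 12, value 15
- 2×A: weight 4, value 12
- 1×C: weight 10, value 9
Best: $22.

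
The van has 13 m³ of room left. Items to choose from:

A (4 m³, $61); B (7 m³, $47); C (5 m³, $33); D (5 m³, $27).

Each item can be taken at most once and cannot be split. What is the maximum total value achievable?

$108

Check high-value combinations within 13 m³:
- A+B: volume 4+7=11, value 61+47=108
- A+C: volume 4+5=9, value 61+33=94
- A+D: volume 4+5=9, value 61+27=88
Best: $108.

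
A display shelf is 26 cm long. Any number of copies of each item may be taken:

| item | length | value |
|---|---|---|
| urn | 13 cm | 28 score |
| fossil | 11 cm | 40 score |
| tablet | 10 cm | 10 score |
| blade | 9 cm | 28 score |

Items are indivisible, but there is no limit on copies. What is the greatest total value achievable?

80 score

Best value-per-unit is fossil at 40/11, and filling with it alone uses length 2×11=22. No mix of the others beats 2×40 = 80.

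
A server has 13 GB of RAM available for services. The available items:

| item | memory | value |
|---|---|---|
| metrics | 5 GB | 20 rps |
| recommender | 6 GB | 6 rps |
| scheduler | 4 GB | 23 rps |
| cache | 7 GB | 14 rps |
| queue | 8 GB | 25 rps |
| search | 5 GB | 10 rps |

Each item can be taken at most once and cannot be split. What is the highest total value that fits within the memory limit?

48 rps

Check high-value combinations within 13 GB:
- scheduler+queue: memory 4+8=12, value 23+25=48
- metrics+queue: memory 5+8=13, value 20+25=45
- metrics+scheduler: memory 5+4=9, value 20+23=43
Best: 48 rps.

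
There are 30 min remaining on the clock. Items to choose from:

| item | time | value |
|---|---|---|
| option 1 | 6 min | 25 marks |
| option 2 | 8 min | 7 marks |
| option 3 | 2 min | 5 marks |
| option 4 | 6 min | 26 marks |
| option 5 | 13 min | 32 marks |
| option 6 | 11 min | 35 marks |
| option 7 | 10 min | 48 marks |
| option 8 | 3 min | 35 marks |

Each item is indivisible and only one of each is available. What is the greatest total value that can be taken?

144 marks

Check high-value combinations within 30 min:
- option 4+option 6+option 7+option 8: time 6+11+10+3=30, value 26+35+48+35=144
- option 1+option 6+option 7+option 8: time 6+11+10+3=30, value 25+35+48+35=143
- option 1+option 3+option 4+option 7+option 8: time 6+2+6+10+3=27, value 25+5+26+48+35=139
- option 1+option 4+option 7+option 8: time 6+6+10+3=25, value 25+26+48+35=134
- option 1+option 3+option 4+option 6+option 8: time 6+2+6+11+3=28, value 25+5+26+35+35=126
Best: 144 marks.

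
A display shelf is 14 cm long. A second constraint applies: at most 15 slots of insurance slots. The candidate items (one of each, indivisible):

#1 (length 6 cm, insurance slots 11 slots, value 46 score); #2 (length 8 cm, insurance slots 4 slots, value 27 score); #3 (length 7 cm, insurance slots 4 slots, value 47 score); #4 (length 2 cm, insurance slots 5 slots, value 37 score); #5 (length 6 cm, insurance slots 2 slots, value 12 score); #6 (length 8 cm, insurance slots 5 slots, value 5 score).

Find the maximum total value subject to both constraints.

Feasible sets respecting both limits:
- #1+#3: length 13, insurance slots 15, value 93
- #3+#4: length 9, insurance slots 9, value 84
- #1+#2: length 14, insurance slots 15, value 73
- #2+#4: length 10, insurance slots 9, value 64
Best: 93 score.

93 score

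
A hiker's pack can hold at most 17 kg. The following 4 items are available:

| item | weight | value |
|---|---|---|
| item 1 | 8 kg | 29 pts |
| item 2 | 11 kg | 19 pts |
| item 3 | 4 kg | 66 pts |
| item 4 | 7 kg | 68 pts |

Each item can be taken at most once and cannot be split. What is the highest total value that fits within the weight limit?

Check high-value combinations within 17 kg:
- item 3+item 4: weight 4+7=11, value 66+68=134
- item 1+item 4: weight 8+7=15, value 29+68=97
- item 1+item 3: weight 8+4=12, value 29+66=95
- item 2+item 3: weight 11+4=15, value 19+66=85
- item 4: weight 7, value 68
Best: 134 pts.

134 pts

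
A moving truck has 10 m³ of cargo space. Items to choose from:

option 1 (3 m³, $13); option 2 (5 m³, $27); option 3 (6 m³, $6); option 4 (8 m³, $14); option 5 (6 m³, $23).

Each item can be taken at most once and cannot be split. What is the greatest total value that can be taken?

Check high-value combinations within 10 m³:
- option 1+option 2: volume 3+5=8, value 13+27=40
- option 1+option 5: volume 3+6=9, value 13+23=36
- option 2: volume 5, value 27
- option 5: volume 6, value 23
- option 1+option 3: volume 3+6=9, value 13+6=19
Best: $40.

$40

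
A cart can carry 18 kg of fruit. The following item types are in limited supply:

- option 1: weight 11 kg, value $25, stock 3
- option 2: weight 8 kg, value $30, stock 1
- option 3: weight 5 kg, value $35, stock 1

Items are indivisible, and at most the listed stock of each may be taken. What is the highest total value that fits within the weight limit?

Top feasible selections:
- 1×option 2 + 1×option 3: weight 13, value 65
- 1×option 1 + 1×option 3: weight 16, value 60
- 1×option 3: weight 5, value 35
Best: $65.

$65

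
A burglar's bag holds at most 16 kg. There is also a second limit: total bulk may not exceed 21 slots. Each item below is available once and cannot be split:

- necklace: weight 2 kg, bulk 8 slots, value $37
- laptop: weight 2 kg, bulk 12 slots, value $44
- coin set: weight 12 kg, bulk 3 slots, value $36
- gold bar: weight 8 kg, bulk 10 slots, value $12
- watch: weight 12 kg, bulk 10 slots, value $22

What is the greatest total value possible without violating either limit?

$81

Feasible sets respecting both limits:
- necklace+laptop: weight 4, bulk 20, value 81
- laptop+coin set: weight 14, bulk 15, value 80
- necklace+coin set: weight 14, bulk 11, value 73
Best: $81.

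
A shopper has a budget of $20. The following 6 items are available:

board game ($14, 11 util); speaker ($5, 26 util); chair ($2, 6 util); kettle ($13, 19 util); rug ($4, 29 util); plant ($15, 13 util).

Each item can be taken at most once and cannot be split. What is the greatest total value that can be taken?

Check high-value combinations within $20:
- speaker+chair+rug: cost 5+2+4=11, value 26+6+29=61
- speaker+rug: cost 5+4=9, value 26+29=55
- chair+kettle+rug: cost 2+13+4=19, value 6+19+29=54
Best: 61 util.

61 util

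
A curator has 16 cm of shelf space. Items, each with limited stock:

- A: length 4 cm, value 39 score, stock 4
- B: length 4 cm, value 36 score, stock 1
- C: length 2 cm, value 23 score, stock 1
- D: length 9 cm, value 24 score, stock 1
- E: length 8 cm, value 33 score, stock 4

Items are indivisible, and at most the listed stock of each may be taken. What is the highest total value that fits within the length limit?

Top feasible selections:
- 4×A: length 16, value 156
- 3×A + 1×B: length 16, value 153
Best: 156 score.

156 score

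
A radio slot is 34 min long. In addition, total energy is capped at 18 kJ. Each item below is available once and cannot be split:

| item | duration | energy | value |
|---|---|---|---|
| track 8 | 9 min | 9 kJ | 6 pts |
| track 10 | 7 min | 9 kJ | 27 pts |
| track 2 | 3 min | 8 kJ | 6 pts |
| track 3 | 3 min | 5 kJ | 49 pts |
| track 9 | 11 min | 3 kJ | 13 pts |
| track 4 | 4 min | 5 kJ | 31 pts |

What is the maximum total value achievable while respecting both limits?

93 pts

Feasible sets respecting both limits:
- track 3+track 9+track 4: duration 18, energy 13, value 93
- track 10+track 3+track 9: duration 21, energy 17, value 89
- track 2+track 3+track 4: duration 10, energy 18, value 86
Best: 93 pts.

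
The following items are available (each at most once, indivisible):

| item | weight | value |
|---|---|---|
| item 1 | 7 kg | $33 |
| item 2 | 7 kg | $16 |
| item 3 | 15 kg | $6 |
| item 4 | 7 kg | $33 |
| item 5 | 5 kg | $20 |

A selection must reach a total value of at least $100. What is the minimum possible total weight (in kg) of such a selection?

Subsets with value ≥ 100, sorted by total weight:
- item 1+item 2+item 4+item 5: weight 26, value 102
- item 1+item 2+item 3+item 4+item 5: weight 41, value 108
Minimum weight: 26 kg.

26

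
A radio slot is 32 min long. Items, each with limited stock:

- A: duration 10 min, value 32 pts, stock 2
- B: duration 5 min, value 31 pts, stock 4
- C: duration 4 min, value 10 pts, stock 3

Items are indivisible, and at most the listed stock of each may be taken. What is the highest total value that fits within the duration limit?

Best selections within duration 32 and stock limits:
- 1×A + 4×B: duration 30, value 156
- 4×B + 3×C: duration 32, value 154
Best: 156 pts.

156 pts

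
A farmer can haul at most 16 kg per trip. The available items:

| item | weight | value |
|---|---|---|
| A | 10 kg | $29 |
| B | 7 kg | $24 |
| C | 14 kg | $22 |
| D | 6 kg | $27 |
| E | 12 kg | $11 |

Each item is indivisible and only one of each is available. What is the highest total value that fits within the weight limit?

Check high-value combinations within 16 kg:
- A+D: weight 10+6=16, value 29+27=56
- B+D: weight 7+6=13, value 24+27=51
- A: weight 10, value 29
- D: weight 6, value 27
- B: weight 7, value 24
Best: $56.

$56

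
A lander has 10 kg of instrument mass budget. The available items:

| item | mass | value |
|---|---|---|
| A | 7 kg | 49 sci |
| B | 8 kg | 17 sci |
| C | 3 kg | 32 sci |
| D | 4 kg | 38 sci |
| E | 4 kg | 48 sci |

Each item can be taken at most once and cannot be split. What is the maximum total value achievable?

Check high-value combinations within 10 kg:
- D+E: mass 4+4=8, value 38+48=86
- A+C: mass 7+3=10, value 49+32=81
- C+E: mass 3+4=7, value 32+48=80
Best: 86 sci.

86 sci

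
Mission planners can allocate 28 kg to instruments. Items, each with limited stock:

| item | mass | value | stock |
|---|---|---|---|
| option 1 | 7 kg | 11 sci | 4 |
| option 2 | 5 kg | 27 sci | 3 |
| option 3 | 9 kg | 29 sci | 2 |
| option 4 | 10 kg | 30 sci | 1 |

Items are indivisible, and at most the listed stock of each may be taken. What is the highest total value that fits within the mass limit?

Top feasible selections:
- 2×option 2 + 2×option 3: mass 28, value 112
- 3×option 2 + 1×option 4: mass 25, value 111
- 3×option 2 + 1×option 3: mass 24, value 110
- 1×option 1 + 2×option 2 + 1×option 4: mass 27, value 95
Best: 112 sci.

112 sci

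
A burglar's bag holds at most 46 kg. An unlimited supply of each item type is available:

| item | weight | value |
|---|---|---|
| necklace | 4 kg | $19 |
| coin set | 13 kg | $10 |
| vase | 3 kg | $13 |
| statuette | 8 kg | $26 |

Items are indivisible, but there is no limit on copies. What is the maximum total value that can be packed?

Best value-per-unit is necklace at 19/4; filling with it alone gives 11×19 = 209.
Optimal mix: 10×necklace + 2×vase → weight 46, value 216.

$216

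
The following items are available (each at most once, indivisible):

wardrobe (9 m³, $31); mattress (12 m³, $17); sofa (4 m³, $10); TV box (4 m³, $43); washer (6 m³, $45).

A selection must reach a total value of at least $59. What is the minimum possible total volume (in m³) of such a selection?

Subsets with value ≥ 59, sorted by total volume:
- TV box+washer: volume 10, value 88
- wardrobe+TV box: volume 13, value 74
- sofa+TV box+washer: volume 14, value 98
Minimum volume: 10 m³.

10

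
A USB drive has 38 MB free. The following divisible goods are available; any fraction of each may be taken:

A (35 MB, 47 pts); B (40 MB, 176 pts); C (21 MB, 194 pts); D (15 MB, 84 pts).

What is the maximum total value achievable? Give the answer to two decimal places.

Take in order of value per unit:
- C (194/21 per unit): all 21 → value 194, running total 194.00
- D (84/15 per unit): all 15 → value 84, running total 278.00
- B (176/40 per unit): 2 of 40 → value 2×176/40 = 8.8000, running total 286.80
Total 286.80.

286.80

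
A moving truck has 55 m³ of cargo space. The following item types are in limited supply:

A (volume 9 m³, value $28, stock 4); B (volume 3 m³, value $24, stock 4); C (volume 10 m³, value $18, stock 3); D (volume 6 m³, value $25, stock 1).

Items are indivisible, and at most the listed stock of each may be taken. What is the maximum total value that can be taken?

Top feasible selections:
- 4×A + 4×B + 1×D: volume 54, value 233
- 3×A + 4×B + 1×C + 1×D: volume 55, value 223
- 4×A + 3×B + 1×D: volume 51, value 209
Best: $233.

$233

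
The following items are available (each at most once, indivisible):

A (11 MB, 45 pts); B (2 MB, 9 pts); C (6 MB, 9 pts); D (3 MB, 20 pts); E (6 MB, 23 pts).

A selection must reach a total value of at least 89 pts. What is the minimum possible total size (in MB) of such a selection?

Subsets with value ≥ 89, sorted by total size:
- A+B+D+E: size 22, value 97
- A+C+D+E: size 26, value 97
Minimum size: 22 MB.

22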